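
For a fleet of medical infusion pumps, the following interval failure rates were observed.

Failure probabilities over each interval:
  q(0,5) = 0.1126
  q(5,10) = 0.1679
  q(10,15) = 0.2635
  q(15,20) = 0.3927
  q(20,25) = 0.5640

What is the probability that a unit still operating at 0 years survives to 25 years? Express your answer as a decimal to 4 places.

Chaining the interval survival probabilities: (1 − 0.1126) × (1 − 0.1679) × (1 − 0.2635) × (1 − 0.3927) × (1 − 0.5640).
= 0.8874 × 0.8321 × 0.7365 × 0.6073 × 0.4360 = 0.143998.

0.1440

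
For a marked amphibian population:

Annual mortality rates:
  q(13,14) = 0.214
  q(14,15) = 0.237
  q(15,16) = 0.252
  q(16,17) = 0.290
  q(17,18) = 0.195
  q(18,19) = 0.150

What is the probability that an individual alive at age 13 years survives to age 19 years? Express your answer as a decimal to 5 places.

0.21793

Chaining the interval survival probabilities: (1 − 0.214) × (1 − 0.237) × (1 − 0.252) × (1 − 0.290) × (1 − 0.195) × (1 − 0.150).
= 0.786 × 0.763 × 0.748 × 0.710 × 0.805 × 0.850 = 0.217932.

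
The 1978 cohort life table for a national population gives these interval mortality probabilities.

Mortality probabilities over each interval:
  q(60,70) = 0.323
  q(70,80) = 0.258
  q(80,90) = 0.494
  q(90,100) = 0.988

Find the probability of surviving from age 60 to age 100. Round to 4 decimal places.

0.0031

P(survive 60→100) = (1 − 0.323) × (1 − 0.258) × (1 − 0.494) × (1 − 0.988).
= 0.677 × 0.742 × 0.506 × 0.012 = 0.003050.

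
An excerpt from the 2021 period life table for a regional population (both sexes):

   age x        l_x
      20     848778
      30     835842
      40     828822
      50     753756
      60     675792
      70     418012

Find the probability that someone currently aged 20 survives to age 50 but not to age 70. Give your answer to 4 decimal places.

0.3956

This is the probability of reaching 50 but not 70, conditional on being alive at 20: (l_50 − l_70) / l_20.
= (753756 − 418012) / 848778 = 335744 / 848778 = 0.395562.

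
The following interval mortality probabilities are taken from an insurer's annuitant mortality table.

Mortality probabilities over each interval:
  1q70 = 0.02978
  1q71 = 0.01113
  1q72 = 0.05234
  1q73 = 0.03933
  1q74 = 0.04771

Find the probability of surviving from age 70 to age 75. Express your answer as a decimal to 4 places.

0.8318

Chaining the interval survival probabilities: (1 − 0.02978) × (1 − 0.01113) × (1 − 0.05234) × (1 − 0.03933) × (1 − 0.04771).
= 0.97022 × 0.98887 × 0.94766 × 0.96067 × 0.95229 = 0.831774.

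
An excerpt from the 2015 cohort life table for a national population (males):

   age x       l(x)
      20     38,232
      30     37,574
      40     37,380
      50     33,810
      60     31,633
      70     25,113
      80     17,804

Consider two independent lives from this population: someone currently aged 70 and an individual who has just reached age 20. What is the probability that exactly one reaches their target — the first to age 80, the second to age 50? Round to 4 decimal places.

p₁ = l(80)/l(70) = 17,804/25,113 = 0.708956; p₂ = l(50)/l(20) = 33,810/38,232 = 0.884338.
P(exactly one) = p₁(1−p₂) + (1−p₁)p₂ = 0.081999 + 0.257381 = 0.339381.

0.3394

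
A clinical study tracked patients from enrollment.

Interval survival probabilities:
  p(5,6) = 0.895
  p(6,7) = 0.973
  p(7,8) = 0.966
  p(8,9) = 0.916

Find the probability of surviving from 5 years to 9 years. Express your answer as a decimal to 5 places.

P(survive 5→9) = 0.895 × 0.973 × 0.966 × 0.916.
= 0.770564.

0.77056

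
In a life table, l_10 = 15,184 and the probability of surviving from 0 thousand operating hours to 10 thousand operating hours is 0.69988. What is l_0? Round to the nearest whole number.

l_0 = l_10 / p = 15,184 / 0.69988 = 21695.

21695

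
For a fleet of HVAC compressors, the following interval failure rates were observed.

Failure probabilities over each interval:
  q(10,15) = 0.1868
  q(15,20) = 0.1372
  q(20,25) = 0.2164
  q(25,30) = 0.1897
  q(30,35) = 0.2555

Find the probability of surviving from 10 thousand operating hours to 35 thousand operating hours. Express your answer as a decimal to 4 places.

Chaining the interval survival probabilities: (1 − 0.1868) × (1 − 0.1372) × (1 − 0.2164) × (1 − 0.1897) × (1 − 0.2555).
= 0.8132 × 0.8628 × 0.7836 × 0.8103 × 0.7445 = 0.331675.

0.3317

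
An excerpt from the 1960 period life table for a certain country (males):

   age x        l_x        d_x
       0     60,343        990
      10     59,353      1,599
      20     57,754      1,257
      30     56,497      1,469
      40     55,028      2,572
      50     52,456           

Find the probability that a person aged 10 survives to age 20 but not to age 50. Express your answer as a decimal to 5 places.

0.08926

We want 10|30q10 = (l_20 − l_50)/l_10.
This is the probability of reaching 20 but not 50, conditional on being alive at 10: (l_20 − l_50) / l_10.
= (57,754 − 52,456) / 59,353 = 5,298 / 59,353 = 0.089263.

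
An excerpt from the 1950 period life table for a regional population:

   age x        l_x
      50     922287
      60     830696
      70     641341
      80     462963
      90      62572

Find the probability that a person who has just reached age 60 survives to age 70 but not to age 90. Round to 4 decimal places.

We want 10|20q60 = (l_70 − l_90)/l_60.
This is the probability of reaching 70 but not 90, conditional on being alive at 60: (l_70 − l_90) / l_60.
= (641341 − 62572) / 830696 = 578769 / 830696 = 0.696728.

0.6967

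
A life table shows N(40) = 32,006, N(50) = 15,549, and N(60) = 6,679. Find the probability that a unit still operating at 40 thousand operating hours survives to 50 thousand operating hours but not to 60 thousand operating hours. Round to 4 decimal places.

This is the probability of reaching 50 but not 60, conditional on being operational at 40: (N(50) − N(60)) / N(40).
= (15,549 − 6,679) / 32,006 = 8,870 / 32,006 = 0.277136.

0.2771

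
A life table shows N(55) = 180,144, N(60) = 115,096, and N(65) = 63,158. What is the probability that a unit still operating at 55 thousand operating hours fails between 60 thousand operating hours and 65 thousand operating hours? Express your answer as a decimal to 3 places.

This is the probability of reaching 60 but not 65, conditional on being operational at 55: (N(60) − N(65)) / N(55).
= (115,096 − 63,158) / 180,144 = 51,938 / 180,144 = 0.288314.

0.288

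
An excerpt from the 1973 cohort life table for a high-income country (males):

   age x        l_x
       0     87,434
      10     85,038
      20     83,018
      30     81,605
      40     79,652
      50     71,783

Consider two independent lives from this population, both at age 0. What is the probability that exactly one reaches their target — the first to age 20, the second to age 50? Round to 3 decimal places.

p₁ = l_20/l_0 = 83,018/87,434 = 0.949493; p₂ = l_50/l_0 = 71,783/87,434 = 0.820996.
P(exactly one) = p₁(1−p₂) + (1−p₁)p₂ = 0.169963 + 0.041466 = 0.211429.

0.211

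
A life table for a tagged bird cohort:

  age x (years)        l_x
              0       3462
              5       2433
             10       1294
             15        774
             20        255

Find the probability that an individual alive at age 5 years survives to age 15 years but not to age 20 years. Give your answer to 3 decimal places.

0.213

This is the probability of reaching 15 but not 20, conditional on being alive at 5: (l_15 − l_20) / l_5.
= (774 − 255) / 2433 = 519 / 2433 = 0.213317.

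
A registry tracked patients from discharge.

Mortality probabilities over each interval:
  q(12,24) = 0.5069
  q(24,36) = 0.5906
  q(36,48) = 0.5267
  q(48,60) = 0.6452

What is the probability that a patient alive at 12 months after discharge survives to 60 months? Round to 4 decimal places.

0.0339

Chaining the interval survival probabilities: (1 − 0.5069) × (1 − 0.5906) × (1 − 0.5267) × (1 − 0.6452).
= 0.4931 × 0.4094 × 0.4733 × 0.3548 = 0.033900.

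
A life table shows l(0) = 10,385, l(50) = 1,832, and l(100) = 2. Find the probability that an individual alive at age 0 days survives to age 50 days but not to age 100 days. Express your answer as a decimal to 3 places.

This is the probability of reaching 50 but not 100, conditional on being alive at 0: (l(50) − l(100)) / l(0).
= (1,832 − 2) / 10,385 = 1,830 / 10,385 = 0.176216.

0.176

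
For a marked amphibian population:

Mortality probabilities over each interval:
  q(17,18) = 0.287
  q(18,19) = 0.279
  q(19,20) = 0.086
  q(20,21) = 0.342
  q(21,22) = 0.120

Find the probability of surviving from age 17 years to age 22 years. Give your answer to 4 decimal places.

The overall survival probability is (1 − 0.287) × (1 − 0.279) × (1 − 0.086) × (1 − 0.342) × (1 − 0.120).
= 0.713 × 0.721 × 0.914 × 0.658 × 0.880 = 0.272069.

0.2721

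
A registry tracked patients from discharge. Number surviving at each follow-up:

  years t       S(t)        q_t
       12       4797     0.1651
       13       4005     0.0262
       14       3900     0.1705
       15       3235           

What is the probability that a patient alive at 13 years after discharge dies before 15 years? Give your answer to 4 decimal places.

P(die before 15 | alive at 13) = 1 − S(15)/S(13) = 1 − 3235/4005 = (770)/4005 = 0.192260.

0.1923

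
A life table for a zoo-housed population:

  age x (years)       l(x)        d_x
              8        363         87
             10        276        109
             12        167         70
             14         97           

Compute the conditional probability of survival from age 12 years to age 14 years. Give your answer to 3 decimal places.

The conditional survival probability is l(14)/l(12) = 97/167 = 0.580838.

0.581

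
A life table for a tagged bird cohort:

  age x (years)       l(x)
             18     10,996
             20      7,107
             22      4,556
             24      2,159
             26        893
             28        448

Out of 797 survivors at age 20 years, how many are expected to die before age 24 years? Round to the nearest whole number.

555

The relevant probability is 1 − 2,159/7,107 = 0.696215.
Expected number = 797 × 0.696215 = 555.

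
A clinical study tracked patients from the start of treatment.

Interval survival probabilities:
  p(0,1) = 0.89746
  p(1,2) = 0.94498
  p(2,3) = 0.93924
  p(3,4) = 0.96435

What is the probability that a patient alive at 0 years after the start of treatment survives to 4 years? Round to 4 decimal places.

0.7682

The overall survival probability is 0.89746 × 0.94498 × 0.93924 × 0.96435.
= 0.768155.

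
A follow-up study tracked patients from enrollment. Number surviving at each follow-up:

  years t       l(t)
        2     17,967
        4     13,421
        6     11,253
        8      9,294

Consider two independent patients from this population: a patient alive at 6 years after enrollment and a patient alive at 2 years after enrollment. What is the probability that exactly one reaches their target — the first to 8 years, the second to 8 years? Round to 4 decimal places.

p₁ = l(8)/l(6) = 9,294/11,253 = 0.825913; p₂ = l(8)/l(2) = 9,294/17,967 = 0.517282.
P(exactly one) = p₁(1−p₂) + (1−p₁)p₂ = 0.398683 + 0.090052 = 0.488735.

0.4887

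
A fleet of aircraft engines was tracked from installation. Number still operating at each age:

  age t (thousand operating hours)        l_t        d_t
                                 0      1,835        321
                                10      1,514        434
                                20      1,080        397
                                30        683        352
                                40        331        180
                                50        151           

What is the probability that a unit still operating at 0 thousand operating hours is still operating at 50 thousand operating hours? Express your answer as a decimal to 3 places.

0.082

The conditional survival probability is l_50/l_0 = 151/1,835 = 0.082289.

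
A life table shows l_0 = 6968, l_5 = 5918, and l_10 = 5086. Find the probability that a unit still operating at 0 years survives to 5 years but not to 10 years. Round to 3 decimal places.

0.119

This is the probability of reaching 5 but not 10, conditional on being operational at 0: (l_5 − l_10) / l_0.
= (5918 − 5086) / 6968 = 832 / 6968 = 0.119403.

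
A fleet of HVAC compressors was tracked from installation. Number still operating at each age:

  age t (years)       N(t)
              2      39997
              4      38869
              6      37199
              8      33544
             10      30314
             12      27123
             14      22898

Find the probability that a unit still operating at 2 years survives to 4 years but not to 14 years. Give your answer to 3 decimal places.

0.399

This is the probability of reaching 4 but not 14, conditional on being operational at 2: (N(4) − N(14)) / N(2).
= (38869 − 22898) / 39997 = 15971 / 39997 = 0.399305.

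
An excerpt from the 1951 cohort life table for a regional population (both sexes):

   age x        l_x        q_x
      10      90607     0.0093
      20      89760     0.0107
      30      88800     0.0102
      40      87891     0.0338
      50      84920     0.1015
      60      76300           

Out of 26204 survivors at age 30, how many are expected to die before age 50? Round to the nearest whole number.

The relevant probability is 1 − 84920/88800 = 0.043694.
Expected number = 26204 × 0.043694 = 1145.

1145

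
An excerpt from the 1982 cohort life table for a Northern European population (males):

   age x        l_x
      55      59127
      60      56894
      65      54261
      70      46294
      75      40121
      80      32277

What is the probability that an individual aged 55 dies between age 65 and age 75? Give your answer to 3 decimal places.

0.239

This is the probability of reaching 65 but not 75, conditional on being alive at 55: (l_65 − l_75) / l_55.
= (54261 − 40121) / 59127 = 14140 / 59127 = 0.239146.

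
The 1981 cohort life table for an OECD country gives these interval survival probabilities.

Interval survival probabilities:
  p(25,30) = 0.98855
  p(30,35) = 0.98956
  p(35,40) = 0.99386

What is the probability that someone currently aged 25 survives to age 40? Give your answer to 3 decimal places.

0.972

Survival from 25 to 40 is the product of surviving each interval: 0.98855 × 0.98956 × 0.99386.
= 0.972223.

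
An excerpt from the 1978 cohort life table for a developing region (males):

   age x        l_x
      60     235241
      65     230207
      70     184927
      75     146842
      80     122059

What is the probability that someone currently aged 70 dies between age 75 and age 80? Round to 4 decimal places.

This is the probability of reaching 75 but not 80, conditional on being alive at 70: (l_75 − l_80) / l_70.
= (146842 − 122059) / 184927 = 24783 / 184927 = 0.134015.

0.1340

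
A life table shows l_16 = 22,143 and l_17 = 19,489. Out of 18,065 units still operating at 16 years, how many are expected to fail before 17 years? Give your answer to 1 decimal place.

2165.2

The relevant probability is 1 − 19,489/22,143 = 0.119857.
Expected number = 18,065 × 0.119857 = 2165.2.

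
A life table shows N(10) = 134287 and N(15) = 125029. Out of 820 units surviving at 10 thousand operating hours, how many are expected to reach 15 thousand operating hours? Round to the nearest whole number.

The relevant probability is 125029/134287 = 0.931058.
Expected number = 820 × 0.931058 = 763.

763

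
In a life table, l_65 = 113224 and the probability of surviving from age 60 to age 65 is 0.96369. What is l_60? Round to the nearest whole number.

117490

l_60 = l_65 / p = 113224 / 0.96369 = 117490.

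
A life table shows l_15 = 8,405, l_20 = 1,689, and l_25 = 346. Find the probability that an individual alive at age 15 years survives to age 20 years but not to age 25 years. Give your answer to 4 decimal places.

0.1598

This is the probability of reaching 20 but not 25, conditional on being alive at 15: (l_20 − l_25) / l_15.
= (1,689 − 346) / 8,405 = 1,343 / 8,405 = 0.159786.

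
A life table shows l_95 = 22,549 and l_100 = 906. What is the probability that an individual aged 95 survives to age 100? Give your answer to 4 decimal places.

0.0402

The conditional survival probability is l_100/l_95 = 906/22,549 = 0.040179.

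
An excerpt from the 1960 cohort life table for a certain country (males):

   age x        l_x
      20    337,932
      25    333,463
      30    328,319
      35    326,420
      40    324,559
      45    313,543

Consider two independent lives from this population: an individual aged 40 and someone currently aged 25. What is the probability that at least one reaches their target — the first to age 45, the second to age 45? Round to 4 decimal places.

p₁ = l_45/l_40 = 313,543/324,559 = 0.966059; p₂ = l_45/l_25 = 313,543/333,463 = 0.940263.
P(at least one) = 1 − (1−p₁)(1−p₂) = 1 − 0.033941 × 0.059737 = 0.997972.

0.9980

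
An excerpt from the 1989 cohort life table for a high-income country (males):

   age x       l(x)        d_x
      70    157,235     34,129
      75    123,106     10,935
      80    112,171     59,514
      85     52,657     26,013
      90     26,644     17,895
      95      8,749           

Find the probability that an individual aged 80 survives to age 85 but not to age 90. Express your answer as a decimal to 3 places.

This is the probability of reaching 85 but not 90, conditional on being alive at 80: (l(85) − l(90)) / l(80).
= (52,657 − 26,644) / 112,171 = 26,013 / 112,171 = 0.231905.

0.232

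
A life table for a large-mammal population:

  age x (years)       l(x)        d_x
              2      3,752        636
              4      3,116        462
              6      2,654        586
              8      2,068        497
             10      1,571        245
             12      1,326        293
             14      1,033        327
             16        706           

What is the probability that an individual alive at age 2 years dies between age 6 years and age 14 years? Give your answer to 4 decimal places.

This is the probability of reaching 6 but not 14, conditional on being alive at 2: (l(6) − l(14)) / l(2).
= (2,654 − 1,033) / 3,752 = 1,621 / 3,752 = 0.432036.

0.4320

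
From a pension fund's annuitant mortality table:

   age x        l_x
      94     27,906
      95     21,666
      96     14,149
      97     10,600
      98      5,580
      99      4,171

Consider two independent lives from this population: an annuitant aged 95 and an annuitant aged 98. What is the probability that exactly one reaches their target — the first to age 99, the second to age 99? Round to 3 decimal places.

0.652

p₁ = l_99/l_95 = 4,171/21,666 = 0.192514; p₂ = l_99/l_98 = 4,171/5,580 = 0.747491.
P(exactly one) = p₁(1−p₂) + (1−p₁)p₂ = 0.048612 + 0.603589 = 0.652200.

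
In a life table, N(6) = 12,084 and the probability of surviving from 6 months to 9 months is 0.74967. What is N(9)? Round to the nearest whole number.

9059

N(9) = N(6) × p = 12,084 × 0.74967 = 9059.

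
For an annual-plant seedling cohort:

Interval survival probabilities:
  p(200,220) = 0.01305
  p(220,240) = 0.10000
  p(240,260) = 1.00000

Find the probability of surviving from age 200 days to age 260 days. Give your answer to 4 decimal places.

P(survive 200→260) = 0.01305 × 0.10000 × 1.00000.
= 0.001305.

0.0013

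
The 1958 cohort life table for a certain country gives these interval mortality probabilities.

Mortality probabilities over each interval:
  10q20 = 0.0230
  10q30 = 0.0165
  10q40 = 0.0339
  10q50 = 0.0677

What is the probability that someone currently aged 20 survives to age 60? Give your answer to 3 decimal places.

0.865

Survival from 20 to 60 is the product of surviving each interval: (1 − 0.0230) × (1 − 0.0165) × (1 − 0.0339) × (1 − 0.0677).
= 0.9770 × 0.9835 × 0.9661 × 0.9323 = 0.865459.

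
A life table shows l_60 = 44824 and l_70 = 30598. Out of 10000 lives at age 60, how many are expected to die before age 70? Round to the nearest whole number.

The relevant probability is 1 − 30598/44824 = 0.317375.
Expected number = 10000 × 0.317375 = 3174.

3174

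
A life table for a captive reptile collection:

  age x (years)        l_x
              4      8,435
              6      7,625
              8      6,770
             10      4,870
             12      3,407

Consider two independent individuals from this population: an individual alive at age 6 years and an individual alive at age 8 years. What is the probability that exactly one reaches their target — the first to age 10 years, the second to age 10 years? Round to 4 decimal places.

0.4392

p₁ = l_10/l_6 = 4,870/7,625 = 0.638689; p₂ = l_10/l_8 = 4,870/6,770 = 0.719350.
P(exactly one) = p₁(1−p₂) + (1−p₁)p₂ = 0.179248 + 0.259909 = 0.439157.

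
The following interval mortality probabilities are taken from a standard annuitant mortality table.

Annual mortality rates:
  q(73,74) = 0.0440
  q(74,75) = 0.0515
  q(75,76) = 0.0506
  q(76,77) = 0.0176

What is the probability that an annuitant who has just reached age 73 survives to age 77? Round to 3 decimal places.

0.846

Survival from 73 to 77 is the product of surviving each interval: (1 − 0.0440) × (1 − 0.0515) × (1 − 0.0506) × (1 − 0.0176).
= 0.9560 × 0.9485 × 0.9494 × 0.9824 = 0.845732.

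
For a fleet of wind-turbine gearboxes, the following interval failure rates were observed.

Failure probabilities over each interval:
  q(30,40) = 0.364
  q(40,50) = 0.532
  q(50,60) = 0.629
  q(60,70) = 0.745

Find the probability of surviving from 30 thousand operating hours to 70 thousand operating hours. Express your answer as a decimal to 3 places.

0.028

The overall survival probability is (1 − 0.364) × (1 − 0.532) × (1 − 0.629) × (1 − 0.745).
= 0.636 × 0.468 × 0.371 × 0.255 = 0.028159.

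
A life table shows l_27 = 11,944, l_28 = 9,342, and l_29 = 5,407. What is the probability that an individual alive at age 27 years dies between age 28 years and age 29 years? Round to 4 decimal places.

This is the probability of reaching 28 but not 29, conditional on being alive at 27: (l_28 − l_29) / l_27.
= (9,342 − 5,407) / 11,944 = 3,935 / 11,944 = 0.329454.

0.3295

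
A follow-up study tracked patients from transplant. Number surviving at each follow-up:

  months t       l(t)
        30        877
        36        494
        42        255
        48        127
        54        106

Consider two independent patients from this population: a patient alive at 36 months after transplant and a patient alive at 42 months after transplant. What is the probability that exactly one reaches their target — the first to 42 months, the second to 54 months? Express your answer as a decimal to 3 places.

0.503

p₁ = l(42)/l(36) = 255/494 = 0.516194; p₂ = l(54)/l(42) = 106/255 = 0.415686.
P(exactly one) = p₁(1−p₂) + (1−p₁)p₂ = 0.301619 + 0.201111 = 0.502731.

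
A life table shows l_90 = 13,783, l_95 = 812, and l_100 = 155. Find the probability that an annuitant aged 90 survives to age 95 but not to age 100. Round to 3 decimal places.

This is the probability of reaching 95 but not 100, conditional on being alive at 90: (l_95 − l_100) / l_90.
= (812 − 155) / 13,783 = 657 / 13,783 = 0.047667.

0.048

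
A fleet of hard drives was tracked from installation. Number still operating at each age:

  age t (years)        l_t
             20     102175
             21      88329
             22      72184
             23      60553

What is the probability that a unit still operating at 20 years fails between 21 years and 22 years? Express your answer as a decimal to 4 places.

This is the probability of reaching 21 but not 22, conditional on being operational at 20: (l_21 − l_22) / l_20.
= (88329 − 72184) / 102175 = 16145 / 102175 = 0.158013.

0.1580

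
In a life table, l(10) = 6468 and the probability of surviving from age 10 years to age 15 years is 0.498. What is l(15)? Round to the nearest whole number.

3221

l(15) = l(10) × p = 6468 × 0.498 = 3221.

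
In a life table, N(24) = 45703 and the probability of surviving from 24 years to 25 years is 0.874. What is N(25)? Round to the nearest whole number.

39944

N(25) = N(24) × p = 45703 × 0.874 = 39944.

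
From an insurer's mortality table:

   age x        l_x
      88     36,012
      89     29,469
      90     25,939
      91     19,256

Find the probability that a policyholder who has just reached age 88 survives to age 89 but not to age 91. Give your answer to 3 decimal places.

0.284

We want 1|2q88 = (l_89 − l_91)/l_88.
This is the probability of reaching 89 but not 91, conditional on being alive at 88: (l_89 − l_91) / l_88.
= (29,469 − 19,256) / 36,012 = 10,213 / 36,012 = 0.283600.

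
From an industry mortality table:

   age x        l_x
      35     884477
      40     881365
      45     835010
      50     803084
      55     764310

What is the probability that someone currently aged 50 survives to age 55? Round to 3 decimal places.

0.952

We want 5p50 = l_55/l_50.
The conditional survival probability is l_55/l_50 = 764310/803084 = 0.951719.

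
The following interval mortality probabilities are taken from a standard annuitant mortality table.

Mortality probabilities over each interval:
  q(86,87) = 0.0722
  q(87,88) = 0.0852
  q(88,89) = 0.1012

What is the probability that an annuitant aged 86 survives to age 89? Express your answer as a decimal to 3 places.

0.763

Survival from 86 to 89 is the product of surviving each interval: (1 − 0.0722) × (1 − 0.0852) × (1 − 0.1012).
= 0.9278 × 0.9148 × 0.8988 = 0.762858.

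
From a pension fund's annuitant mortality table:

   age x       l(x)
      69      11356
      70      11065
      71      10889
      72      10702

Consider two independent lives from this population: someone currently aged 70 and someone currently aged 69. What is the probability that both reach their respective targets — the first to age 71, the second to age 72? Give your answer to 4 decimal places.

p₁ = l(71)/l(70) = 10889/11065 = 0.984094; p₂ = l(72)/l(69) = 10702/11356 = 0.942409.
P(both) = p₁ × p₂ = 0.984094 × 0.942409 = 0.927419.

0.9274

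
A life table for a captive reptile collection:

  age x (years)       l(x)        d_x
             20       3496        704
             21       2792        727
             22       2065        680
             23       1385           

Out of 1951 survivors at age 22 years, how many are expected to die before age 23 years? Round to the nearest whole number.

642

The relevant probability is 1 − 1385/2065 = 0.329298.
Expected number = 1951 × 0.329298 = 642.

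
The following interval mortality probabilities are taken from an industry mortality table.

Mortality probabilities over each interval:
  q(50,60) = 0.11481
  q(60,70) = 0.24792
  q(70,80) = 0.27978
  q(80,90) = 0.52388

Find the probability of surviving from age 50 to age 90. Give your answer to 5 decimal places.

The overall survival probability is (1 − 0.11481) × (1 − 0.24792) × (1 − 0.27978) × (1 − 0.52388).
= 0.88519 × 0.75208 × 0.72022 × 0.47612 = 0.228288.

0.22829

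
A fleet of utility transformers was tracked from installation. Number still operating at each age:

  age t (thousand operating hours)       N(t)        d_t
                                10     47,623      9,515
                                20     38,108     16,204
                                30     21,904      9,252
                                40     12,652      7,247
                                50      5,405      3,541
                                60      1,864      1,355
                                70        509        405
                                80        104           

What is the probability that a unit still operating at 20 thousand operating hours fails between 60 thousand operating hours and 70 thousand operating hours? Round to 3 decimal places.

0.036

This is the probability of reaching 60 but not 70, conditional on being operational at 20: (N(60) − N(70)) / N(20).
= (1,864 − 509) / 38,108 = 1,355 / 38,108 = 0.035557.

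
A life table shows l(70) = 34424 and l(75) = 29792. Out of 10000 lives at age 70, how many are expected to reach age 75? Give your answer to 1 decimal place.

8654.4

The relevant probability is 29792/34424 = 0.865443.
Expected number = 10000 × 0.865443 = 8654.4.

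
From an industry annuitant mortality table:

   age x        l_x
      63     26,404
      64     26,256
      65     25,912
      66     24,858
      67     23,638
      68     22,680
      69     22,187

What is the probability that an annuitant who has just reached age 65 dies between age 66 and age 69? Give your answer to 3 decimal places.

We want 1|3q65 = (l_66 − l_69)/l_65.
This is the probability of reaching 66 but not 69, conditional on being alive at 65: (l_66 − l_69) / l_65.
= (24,858 − 22,187) / 25,912 = 2,671 / 25,912 = 0.103080.

0.103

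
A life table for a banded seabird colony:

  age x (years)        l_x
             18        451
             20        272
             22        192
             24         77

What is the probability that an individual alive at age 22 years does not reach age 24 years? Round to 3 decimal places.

P(die before 24 | alive at 22) = 1 − l_24/l_22 = 1 − 77/192 = (115)/192 = 0.598958.

0.599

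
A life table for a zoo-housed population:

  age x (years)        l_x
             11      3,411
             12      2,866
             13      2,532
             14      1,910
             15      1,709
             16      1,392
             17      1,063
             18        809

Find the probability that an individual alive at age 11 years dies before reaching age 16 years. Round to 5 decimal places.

P(die before 16 | alive at 11) = 1 − l_16/l_11 = 1 − 1,392/3,411 = (2,019)/3,411 = 0.591909.

0.59191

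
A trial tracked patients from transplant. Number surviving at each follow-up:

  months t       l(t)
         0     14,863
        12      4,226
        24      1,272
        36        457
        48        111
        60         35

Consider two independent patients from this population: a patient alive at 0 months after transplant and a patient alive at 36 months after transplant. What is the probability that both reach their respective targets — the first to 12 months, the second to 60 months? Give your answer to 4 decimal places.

0.0218

p₁ = l(12)/l(0) = 4,226/14,863 = 0.284330; p₂ = l(60)/l(36) = 35/457 = 0.076586.
P(both) = p₁ × p₂ = 0.284330 × 0.076586 = 0.021776.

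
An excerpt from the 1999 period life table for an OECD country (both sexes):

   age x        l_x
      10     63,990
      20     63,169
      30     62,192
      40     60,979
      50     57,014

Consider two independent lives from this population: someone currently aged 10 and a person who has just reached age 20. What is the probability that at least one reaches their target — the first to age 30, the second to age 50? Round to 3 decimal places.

0.997

p₁ = l_30/l_10 = 62,192/63,990 = 0.971902; p₂ = l_50/l_20 = 57,014/63,169 = 0.902563.
P(at least one) = 1 − (1−p₁)(1−p₂) = 1 − 0.028098 × 0.097437 = 0.997262.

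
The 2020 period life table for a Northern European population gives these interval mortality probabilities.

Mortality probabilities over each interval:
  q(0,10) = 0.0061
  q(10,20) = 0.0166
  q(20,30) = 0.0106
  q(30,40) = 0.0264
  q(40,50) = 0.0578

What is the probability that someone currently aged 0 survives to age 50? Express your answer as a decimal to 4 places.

0.8871

P(survive 0→50) = (1 − 0.0061) × (1 − 0.0166) × (1 − 0.0106) × (1 − 0.0264) × (1 − 0.0578).
= 0.9939 × 0.9834 × 0.9894 × 0.9736 × 0.9422 = 0.887092.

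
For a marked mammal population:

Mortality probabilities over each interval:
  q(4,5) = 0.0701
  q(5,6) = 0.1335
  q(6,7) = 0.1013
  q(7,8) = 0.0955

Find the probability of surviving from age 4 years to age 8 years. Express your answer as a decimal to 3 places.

0.655

The overall survival probability is (1 − 0.0701) × (1 − 0.1335) × (1 − 0.1013) × (1 − 0.0955).
= 0.9299 × 0.8665 × 0.8987 × 0.9045 = 0.654980.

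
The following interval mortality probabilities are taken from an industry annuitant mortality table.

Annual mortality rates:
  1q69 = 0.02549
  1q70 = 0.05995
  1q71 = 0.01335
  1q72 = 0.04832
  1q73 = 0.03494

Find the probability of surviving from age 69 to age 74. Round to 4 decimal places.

0.8301

The overall survival probability is (1 − 0.02549) × (1 − 0.05995) × (1 − 0.01335) × (1 − 0.04832) × (1 − 0.03494).
= 0.97451 × 0.94005 × 0.98665 × 0.95168 × 0.96506 = 0.830129.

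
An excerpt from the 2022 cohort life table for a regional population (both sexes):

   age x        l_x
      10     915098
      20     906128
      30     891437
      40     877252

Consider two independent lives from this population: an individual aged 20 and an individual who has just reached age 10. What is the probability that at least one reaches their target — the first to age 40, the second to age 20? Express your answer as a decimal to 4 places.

0.9997

p₁ = l_40/l_20 = 877252/906128 = 0.968133; p₂ = l_20/l_10 = 906128/915098 = 0.990198.
P(at least one) = 1 − (1−p₁)(1−p₂) = 1 − 0.031867 × 0.009802 = 0.999688.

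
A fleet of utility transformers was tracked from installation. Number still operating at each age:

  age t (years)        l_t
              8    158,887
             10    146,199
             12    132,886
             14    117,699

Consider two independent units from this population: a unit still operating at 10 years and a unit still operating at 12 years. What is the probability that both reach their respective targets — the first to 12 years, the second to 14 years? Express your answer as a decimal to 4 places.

p₁ = l_12/l_10 = 132,886/146,199 = 0.908939; p₂ = l_14/l_12 = 117,699/132,886 = 0.885714.
P(both) = p₁ × p₂ = 0.908939 × 0.885714 = 0.805060.

0.8051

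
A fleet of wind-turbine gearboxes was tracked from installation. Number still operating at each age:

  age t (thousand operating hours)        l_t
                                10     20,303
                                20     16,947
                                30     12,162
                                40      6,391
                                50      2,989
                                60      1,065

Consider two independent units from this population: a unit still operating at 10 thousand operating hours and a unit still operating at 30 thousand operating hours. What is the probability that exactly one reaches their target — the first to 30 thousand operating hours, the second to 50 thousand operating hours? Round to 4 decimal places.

0.5504

p₁ = l_30/l_10 = 12,162/20,303 = 0.599025; p₂ = l_50/l_30 = 2,989/12,162 = 0.245765.
P(exactly one) = p₁(1−p₂) + (1−p₁)p₂ = 0.451806 + 0.098546 = 0.550351.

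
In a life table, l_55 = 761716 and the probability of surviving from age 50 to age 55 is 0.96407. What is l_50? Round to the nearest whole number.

790104

l_50 = l_55 / p = 761716 / 0.96407 = 790104.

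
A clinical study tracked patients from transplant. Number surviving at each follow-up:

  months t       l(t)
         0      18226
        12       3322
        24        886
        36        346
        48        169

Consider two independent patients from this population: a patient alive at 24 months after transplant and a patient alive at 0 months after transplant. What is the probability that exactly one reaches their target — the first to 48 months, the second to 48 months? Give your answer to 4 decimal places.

p₁ = l(48)/l(24) = 169/886 = 0.190745; p₂ = l(48)/l(0) = 169/18226 = 0.009272.
P(exactly one) = p₁(1−p₂) + (1−p₁)p₂ = 0.188976 + 0.007503 = 0.196480.

0.1965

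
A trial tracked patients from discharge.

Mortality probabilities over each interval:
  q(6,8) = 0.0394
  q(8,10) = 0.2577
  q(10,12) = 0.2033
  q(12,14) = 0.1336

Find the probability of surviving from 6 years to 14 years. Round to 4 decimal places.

0.4922

P(survive 6→14) = (1 − 0.0394) × (1 − 0.2577) × (1 − 0.2033) × (1 − 0.1336).
= 0.9606 × 0.7423 × 0.7967 × 0.8664 = 0.492193.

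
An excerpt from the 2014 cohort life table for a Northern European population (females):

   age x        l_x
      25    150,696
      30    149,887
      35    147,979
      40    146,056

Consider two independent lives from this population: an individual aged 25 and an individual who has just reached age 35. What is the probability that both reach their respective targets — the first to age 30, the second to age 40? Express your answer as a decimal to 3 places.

p₁ = l_30/l_25 = 149,887/150,696 = 0.994632; p₂ = l_40/l_35 = 146,056/147,979 = 0.987005.
P(both) = p₁ × p₂ = 0.994632 × 0.987005 = 0.981707.

0.982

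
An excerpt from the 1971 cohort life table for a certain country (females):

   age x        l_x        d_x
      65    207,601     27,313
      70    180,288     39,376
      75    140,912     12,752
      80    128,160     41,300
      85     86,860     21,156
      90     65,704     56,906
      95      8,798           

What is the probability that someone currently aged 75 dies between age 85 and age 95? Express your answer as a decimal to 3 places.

0.554

We want 10|10q75 = (l_85 − l_95)/l_75.
This is the probability of reaching 85 but not 95, conditional on being alive at 75: (l_85 − l_95) / l_75.
= (86,860 − 8,798) / 140,912 = 78,062 / 140,912 = 0.553977.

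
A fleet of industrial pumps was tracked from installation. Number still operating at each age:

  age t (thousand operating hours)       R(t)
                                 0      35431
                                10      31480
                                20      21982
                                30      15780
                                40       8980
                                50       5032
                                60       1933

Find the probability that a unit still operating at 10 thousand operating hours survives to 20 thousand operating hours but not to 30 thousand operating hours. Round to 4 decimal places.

0.1970

This is the probability of reaching 20 but not 30, conditional on being operational at 10: (R(20) − R(30)) / R(10).
= (21982 − 15780) / 31480 = 6202 / 31480 = 0.197014.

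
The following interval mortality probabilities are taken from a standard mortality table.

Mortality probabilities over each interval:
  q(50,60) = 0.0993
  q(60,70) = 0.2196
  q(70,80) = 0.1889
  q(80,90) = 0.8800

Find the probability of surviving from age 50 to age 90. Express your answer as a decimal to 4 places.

0.0684

The overall survival probability is (1 − 0.0993) × (1 − 0.2196) × (1 − 0.1889) × (1 − 0.8800).
= 0.9007 × 0.7804 × 0.8111 × 0.1200 = 0.068415.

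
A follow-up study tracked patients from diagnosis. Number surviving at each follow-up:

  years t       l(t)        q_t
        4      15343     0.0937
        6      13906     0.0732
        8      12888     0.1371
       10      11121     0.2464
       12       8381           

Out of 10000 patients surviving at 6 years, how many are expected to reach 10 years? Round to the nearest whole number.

7997

The relevant probability is 11121/13906 = 0.799727.
Expected number = 10000 × 0.799727 = 7997.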